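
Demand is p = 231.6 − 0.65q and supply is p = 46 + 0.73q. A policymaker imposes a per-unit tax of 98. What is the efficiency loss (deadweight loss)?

Competitive equilibrium: 231.6 − 0.65q = 46 + 0.73q → q* = 134.4928, p* = 144.1797.
With the tax, the buyer price exceeds the seller price by 98: (231.6 − 0.65q) − (46 + 0.73q) = 98 → q' = 63.4783.
Δq = 134.4928 − 63.4783 = 71.0145; the wedge equals the tax, 98.
The triangle = ½ × 71.0145 × 98 = 3479.71.

3479.71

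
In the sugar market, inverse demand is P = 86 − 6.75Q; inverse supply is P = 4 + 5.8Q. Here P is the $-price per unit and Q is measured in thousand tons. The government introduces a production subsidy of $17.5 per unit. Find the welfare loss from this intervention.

$12.20 thousand

Competitive equilibrium: 86 − 6.75Q = 4 + 5.8Q → Q* = 6.5339, P* = 41.8964.
The subsidy lowers effective supply by 17.5: P = 5.8Q − 13.5.
New quantity: 86 − 6.75Q = 5.8Q − 13.5 → Q' = 7.9283.
Overproduction ΔQ = 7.9283 − 6.5339 = 1.3944; wedge = subsidy = 17.5.
DWL = ½ × 1.3944 × 17.5 = $12.20 thousand.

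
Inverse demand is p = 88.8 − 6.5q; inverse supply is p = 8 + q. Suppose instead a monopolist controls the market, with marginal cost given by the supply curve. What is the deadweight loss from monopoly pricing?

Competitive equilibrium: 88.8 − 6.5q = 8 + q → q* = 10.7733, p* = 18.7733.
Marginal revenue: MR = 88.8 − 13q. Set MR = MC: 88.8 − 13q = 8 + q → q_m = 5.7714.
Price p_m = 88.8 − 6.5·5.7714 = 51.2859; MC(q_m) = 8 + 1·5.7714 = 13.7714.
Competitive q* = 10.7733, so Δq = 5.0019; wedge = 51.2859 − 13.7714 = 37.5145.
DWL = ½ × 5.0019 × 37.5145 = 93.82.

93.82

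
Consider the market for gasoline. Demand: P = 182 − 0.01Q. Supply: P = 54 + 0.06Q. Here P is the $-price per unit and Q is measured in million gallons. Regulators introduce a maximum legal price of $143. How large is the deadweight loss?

Competitive equilibrium: 182 − 0.01Q = 54 + 0.06Q → Q* = 1828.5714, P* = 163.7143.
At the ceiling P = 143, quantity supplied = (143 − 54)/0.06 = 1483.3333.
Willingness to pay at Q' = 1483.3333: 182 − 0.01·1483.3333 = 167.1667.
ΔQ = 1828.5714 − 1483.3333 = 345.2381; wedge = 167.1667 − 143 = 24.1667.
Welfare loss = ½ × 345.2381 × 24.1667 = $4171.63 million.

$4171.63 million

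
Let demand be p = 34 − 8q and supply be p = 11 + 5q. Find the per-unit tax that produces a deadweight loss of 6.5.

Competitive equilibrium: 34 − 8q = 11 + 5q → q* = 1.7692, p* = 19.8462.
A tax t gives Δq = t/13 and wedge t, so DWL = t²/26.
t²/26 = 6.5 → t² = 169 → t = 13.

13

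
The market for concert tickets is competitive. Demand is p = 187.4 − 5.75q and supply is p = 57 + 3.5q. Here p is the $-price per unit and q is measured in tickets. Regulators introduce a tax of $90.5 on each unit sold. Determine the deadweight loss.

Competitive equilibrium: 187.4 − 5.75q = 57 + 3.5q → q* = 14.0973, p* = 106.3405.
With the tax, the buyer price exceeds the seller price by 90.5: (187.4 − 5.75q) − (57 + 3.5q) = 90.5 → q' = 4.3135.
Δq = 14.0973 − 4.3135 = 9.7838; the wedge equals the tax, 90.5.
DWL = ½ × 9.7838 × 90.5 = $442.72.

$442.72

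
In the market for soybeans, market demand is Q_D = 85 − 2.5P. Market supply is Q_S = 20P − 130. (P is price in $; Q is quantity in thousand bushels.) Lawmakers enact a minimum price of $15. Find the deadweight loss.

In inverse form: demand P = 34 − 0.4Q, supply P = 6.5 + 0.05Q.
Competitive equilibrium: 34 − 0.4Q = 6.5 + 0.05Q → Q* = 61.1111, P* = 9.5556.
At the floor P = 15, quantity demanded = (34 − 15)/0.4 = 47.5.
Sellers' marginal cost at Q' = 47.5: 6.5 + 0.05·47.5 = 8.875.
ΔQ = 61.1111 − 47.5 = 13.6111; wedge = 15 − 8.875 = 6.125.
Welfare loss = ½ × 13.6111 × 6.125 = $41.68 thousand.

$41.68 thousand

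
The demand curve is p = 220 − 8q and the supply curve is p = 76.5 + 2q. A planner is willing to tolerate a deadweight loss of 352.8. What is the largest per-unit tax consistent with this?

Competitive equilibrium: 220 − 8q = 76.5 + 2q → q* = 14.35, p* = 105.2.
A tax t gives Δq = t/10 and wedge t, so DWL = t²/20.
t²/20 = 352.8 → t² = 7056 → t = 84.

84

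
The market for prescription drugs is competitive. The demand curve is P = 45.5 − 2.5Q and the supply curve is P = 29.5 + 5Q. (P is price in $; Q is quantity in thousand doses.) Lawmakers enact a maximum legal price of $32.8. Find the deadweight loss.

$8.14 thousand

Competitive equilibrium: 45.5 − 2.5Q = 29.5 + 5Q → Q* = 2.1333, P* = 40.1667.
At the ceiling P = 32.8, quantity supplied = (32.8 − 29.5)/5 = 0.66.
Willingness to pay at Q' = 0.66: 45.5 − 2.5·0.66 = 43.85.
ΔQ = 2.1333 − 0.66 = 1.4733; wedge = 43.85 − 32.8 = 11.05.
DWL = ½ × 1.4733 × 11.05 = $8.14 thousand.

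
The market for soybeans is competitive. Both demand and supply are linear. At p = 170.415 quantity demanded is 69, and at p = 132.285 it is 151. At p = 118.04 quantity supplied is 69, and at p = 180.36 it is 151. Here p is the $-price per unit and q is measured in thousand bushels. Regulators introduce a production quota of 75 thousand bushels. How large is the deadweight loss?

Demand slope = (132.285 − 170.415)/(151 − 69) = −0.465, so p = 202.5 − 0.465q.
Supply slope = (180.36 − 118.04)/(151 − 69) = 0.76, so p = 65.6 + 0.76q.
Competitive equilibrium: 202.5 − 0.465q = 65.6 + 0.76q → q* = 111.7551, p* = 150.5339.
At q = 75: demand price = 202.5 − 0.465·75 = 167.625; supply price = 65.6 + 0.76·75 = 122.6.
Δq = 111.7551 − 75 = 36.7551; wedge = 167.625 − 122.6 = 45.025.
Welfare loss = ½ × 36.7551 × 45.025 = $827.45 thousand.

$827.45 thousand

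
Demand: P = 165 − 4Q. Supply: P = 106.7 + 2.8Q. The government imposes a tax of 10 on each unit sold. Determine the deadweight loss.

Competitive equilibrium: 165 − 4Q = 106.7 + 2.8Q → Q* = 8.5735, P* = 130.7059.
With the tax, the buyer price exceeds the seller price by 10: (165 − 4Q) − (106.7 + 2.8Q) = 10 → Q' = 7.1029.
ΔQ = 8.5735 − 7.1029 = 1.4706; the wedge equals the tax, 10.
The triangle = ½ × 1.4706 × 10 = 7.35.

7.35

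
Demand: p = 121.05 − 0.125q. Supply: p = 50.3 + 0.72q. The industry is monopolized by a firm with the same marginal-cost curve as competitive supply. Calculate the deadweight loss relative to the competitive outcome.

49.19

Competitive equilibrium: 121.05 − 0.125q = 50.3 + 0.72q → q* = 83.7278, p* = 110.584.
Marginal revenue: MR = 121.05 − 0.25q. Set MR = MC: 121.05 − 0.25q = 50.3 + 0.72q → q_m = 72.9381.
Price p_m = 121.05 − 0.125·72.9381 = 111.9327; MC(q_m) = 50.3 + 0.72·72.9381 = 102.8154.
Competitive q* = 83.7278, so Δq = 10.7897; wedge = 111.9327 − 102.8154 = 9.1173.
Deadweight loss = ½ × 10.7897 × 9.1173 = 49.19.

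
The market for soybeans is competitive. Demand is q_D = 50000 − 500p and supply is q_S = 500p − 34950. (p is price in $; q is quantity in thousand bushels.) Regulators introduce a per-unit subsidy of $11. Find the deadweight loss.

In inverse form: demand p = 100 − 0.002q, supply p = 69.9 + 0.002q.
Competitive equilibrium: 100 − 0.002q = 69.9 + 0.002q → q* = 7525, p* = 84.95.
The subsidy lowers effective supply by 11: p = 58.9 + 0.002q.
New quantity: 100 − 0.002q = 58.9 + 0.002q → q' = 10275.
Overproduction Δq = 10275 − 7525 = 2750; wedge = subsidy = 11.
DWL = ½ × 2750 × 11 = $15125 thousand.

$15125 thousand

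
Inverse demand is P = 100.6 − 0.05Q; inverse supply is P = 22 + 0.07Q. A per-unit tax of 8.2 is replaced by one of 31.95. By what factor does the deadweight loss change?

15.181

Competitive equilibrium: 100.6 − 0.05Q = 22 + 0.07Q → Q* = 655, P* = 67.85.
For a per-unit tax t: ΔQ = t/0.12, so DWL = ½·t·(t/0.12) = t²/0.24.
At t = 8.2: DWL = 280.167. At t = 31.95: DWL = 4253.344.
Ratio = (31.95/8.2)² = 15.181.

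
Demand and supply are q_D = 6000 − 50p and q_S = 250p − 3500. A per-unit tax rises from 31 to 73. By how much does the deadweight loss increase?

In inverse form: demand p = 120 − 0.02q, supply p = 14 + 0.004q.
Competitive equilibrium: 120 − 0.02q = 14 + 0.004q → q* = 4416.6667, p* = 31.6667.
For a per-unit tax t: Δq = t/0.024, so DWL = ½·t·(t/0.024) = t²/0.048.
At t = 31: DWL = 20020.833. At t = 73: DWL = 111020.833.
Increase = 111020.833 − 20020.833 = 91000.

91000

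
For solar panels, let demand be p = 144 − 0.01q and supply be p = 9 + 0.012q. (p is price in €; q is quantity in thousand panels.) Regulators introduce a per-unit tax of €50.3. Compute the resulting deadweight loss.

Competitive equilibrium: 144 − 0.01q = 9 + 0.012q → q* = 6136.36364, p* = 82.63636.
With the tax, the buyer price exceeds the seller price by 50.3: (144 − 0.01q) − (9 + 0.012q) = 50.3 → q' = 3850.
Δq = 6136.36364 − 3850 = 2286.36364; the wedge equals the tax, 50.3.
DWL = ½ × 2286.36364 × 50.3 = €57502.05 thousand.

€57502.05 thousand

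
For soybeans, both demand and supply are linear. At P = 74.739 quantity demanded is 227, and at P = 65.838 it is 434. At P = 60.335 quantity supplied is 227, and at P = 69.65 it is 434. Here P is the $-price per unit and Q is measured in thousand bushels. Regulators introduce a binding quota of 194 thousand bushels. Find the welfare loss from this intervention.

Demand slope = (65.838 − 74.739)/(434 − 227) = −0.043, so P = 84.5 − 0.043Q.
Supply slope = (69.65 − 60.335)/(434 − 227) = 0.045, so P = 50.12 + 0.045Q.
Competitive equilibrium: 84.5 − 0.043Q = 50.12 + 0.045Q → Q* = 390.6818, P* = 67.7007.
At Q = 194: demand price = 84.5 − 0.043·194 = 76.158; supply price = 50.12 + 0.045·194 = 58.85.
ΔQ = 390.6818 − 194 = 196.6818; wedge = 76.158 − 58.85 = 17.308.
DWL = ½ × 196.6818 × 17.308 = $1702.08 thousand.

$1702.08 thousand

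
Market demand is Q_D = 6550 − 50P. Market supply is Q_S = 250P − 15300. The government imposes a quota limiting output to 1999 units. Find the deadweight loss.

In inverse form: demand P = 131 − 0.02Q, supply P = 61.2 + 0.004Q.
Competitive equilibrium: 131 − 0.02Q = 61.2 + 0.004Q → Q* = 2908.33333, P* = 72.83333.
At Q = 1999: demand price = 131 − 0.02·1999 = 91.02; supply price = 61.2 + 0.004·1999 = 69.196.
ΔQ = 2908.33333 − 1999 = 909.33333; wedge = 91.02 − 69.196 = 21.824.
Deadweight loss = ½ × 909.33333 × 21.824 = 9922.65.

9922.65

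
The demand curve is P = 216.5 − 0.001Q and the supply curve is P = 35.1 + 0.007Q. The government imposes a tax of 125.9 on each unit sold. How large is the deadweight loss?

990675.625

Competitive equilibrium: 216.5 − 0.001Q = 35.1 + 0.007Q → Q* = 22675, P* = 193.825.
With the tax, the buyer price exceeds the seller price by 125.9: (216.5 − 0.001Q) − (35.1 + 0.007Q) = 125.9 → Q' = 6937.5.
ΔQ = 22675 − 6937.5 = 15737.5; the wedge equals the tax, 125.9.
DWL = ½ × 15737.5 × 125.9 = 990675.625.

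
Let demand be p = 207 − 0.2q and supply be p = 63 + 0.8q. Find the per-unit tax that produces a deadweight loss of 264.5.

Competitive equilibrium: 207 − 0.2q = 63 + 0.8q → q* = 144, p* = 178.2.
A tax t gives Δq = t/1 and wedge t, so DWL = t²/2.
t²/2 = 264.5 → t² = 529 → t = 23.

23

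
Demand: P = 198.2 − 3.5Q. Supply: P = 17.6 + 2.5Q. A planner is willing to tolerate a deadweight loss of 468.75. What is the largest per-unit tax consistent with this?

75

Competitive equilibrium: 198.2 − 3.5Q = 17.6 + 2.5Q → Q* = 30.1, P* = 92.85.
A tax t gives ΔQ = t/6 and wedge t, so DWL = t²/12.
t²/12 = 468.75 → t² = 5625 → t = 75.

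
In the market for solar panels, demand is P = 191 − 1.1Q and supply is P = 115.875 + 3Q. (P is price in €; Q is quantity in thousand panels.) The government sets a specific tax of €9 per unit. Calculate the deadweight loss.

€9.88 thousand

Competitive equilibrium: 191 − 1.1Q = 115.875 + 3Q → Q* = 18.3232, P* = 170.8445.
With the tax, the buyer price exceeds the seller price by 9: (191 − 1.1Q) − (115.875 + 3Q) = 9 → Q' = 16.128.
ΔQ = 18.3232 − 16.128 = 2.1952; the wedge equals the tax, 9.
Welfare loss = ½ × 2.1952 × 9 = €9.88 thousand.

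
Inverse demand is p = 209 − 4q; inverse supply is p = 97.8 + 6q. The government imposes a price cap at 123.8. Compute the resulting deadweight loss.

230.29

Competitive equilibrium: 209 − 4q = 97.8 + 6q → q* = 11.12, p* = 164.52.
At the ceiling p = 123.8, quantity supplied = (123.8 − 97.8)/6 = 4.33333.
Willingness to pay at q' = 4.33333: 209 − 4·4.33333 = 191.66668.
Δq = 11.12 − 4.33333 = 6.78667; wedge = 191.66668 − 123.8 = 67.86668.
DWL = ½ × 6.78667 × 67.86668 = 230.29.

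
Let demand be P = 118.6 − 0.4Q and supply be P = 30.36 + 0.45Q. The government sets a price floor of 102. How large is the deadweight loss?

Competitive equilibrium: 118.6 − 0.4Q = 30.36 + 0.45Q → Q* = 103.8118, P* = 77.0753.
At the floor P = 102, quantity demanded = (118.6 − 102)/0.4 = 41.5.
Sellers' marginal cost at Q' = 41.5: 30.36 + 0.45·41.5 = 49.035.
ΔQ = 103.8118 − 41.5 = 62.3118; wedge = 102 − 49.035 = 52.965.
The triangle = ½ × 62.3118 × 52.965 = 1650.17.

1650.17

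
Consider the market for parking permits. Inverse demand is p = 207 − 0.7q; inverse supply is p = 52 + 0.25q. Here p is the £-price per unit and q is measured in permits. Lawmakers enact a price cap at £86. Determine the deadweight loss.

Competitive equilibrium: 207 − 0.7q = 52 + 0.25q → q* = 163.1579, p* = 92.7895.
At the ceiling p = 86, quantity supplied = (86 − 52)/0.25 = 136.
Willingness to pay at q' = 136: 207 − 0.7·136 = 111.8.
Δq = 163.1579 − 136 = 27.1579; wedge = 111.8 − 86 = 25.8.
DWL = ½ × 27.1579 × 25.8 = £350.34.

£350.34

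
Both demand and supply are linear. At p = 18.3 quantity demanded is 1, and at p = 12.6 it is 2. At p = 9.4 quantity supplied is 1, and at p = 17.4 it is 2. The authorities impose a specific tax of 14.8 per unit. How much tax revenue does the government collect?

8.43

Demand slope = (12.6 − 18.3)/(2 − 1) = −5.7, so p = 24 − 5.7q.
Supply slope = (17.4 − 9.4)/(2 − 1) = 8, so p = 1.4 + 8q.
Competitive equilibrium: 24 − 5.7q = 1.4 + 8q → q* = 1.6496, p* = 14.5971.
With the tax, the buyer price exceeds the seller price by 14.8: (24 − 5.7q) − (1.4 + 8q) = 14.8 → q' = 0.5693.
Tax revenue = 14.8 × 0.5693 = 8.43.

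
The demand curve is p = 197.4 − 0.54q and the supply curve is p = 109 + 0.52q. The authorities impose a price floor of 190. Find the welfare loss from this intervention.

2574.24

Competitive equilibrium: 197.4 − 0.54q = 109 + 0.52q → q* = 83.3962, p* = 152.366.
At the floor p = 190, quantity demanded = (197.4 − 190)/0.54 = 13.7037.
Sellers' marginal cost at q' = 13.7037: 109 + 0.52·13.7037 = 116.1259.
Δq = 83.3962 − 13.7037 = 69.6925; wedge = 190 − 116.1259 = 73.8741.
Welfare loss = ½ × 69.6925 × 73.8741 = 2574.24.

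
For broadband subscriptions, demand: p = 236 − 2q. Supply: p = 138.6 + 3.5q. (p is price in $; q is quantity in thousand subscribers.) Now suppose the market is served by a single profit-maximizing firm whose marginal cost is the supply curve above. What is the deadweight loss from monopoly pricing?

$61.33 thousand

Competitive equilibrium: 236 − 2q = 138.6 + 3.5q → q* = 17.7091, p* = 200.5818.
Marginal revenue: MR = 236 − 4q. Set MR = MC: 236 − 4q = 138.6 + 3.5q → q_m = 12.9867.
Price p_m = 236 − 2·12.9867 = 210.0266; MC(q_m) = 138.6 + 3.5·12.9867 = 184.0535.
Competitive q* = 17.7091, so Δq = 4.7224; wedge = 210.0266 − 184.0535 = 25.9731.
Welfare loss = ½ × 4.7224 × 25.9731 = $61.33 thousand.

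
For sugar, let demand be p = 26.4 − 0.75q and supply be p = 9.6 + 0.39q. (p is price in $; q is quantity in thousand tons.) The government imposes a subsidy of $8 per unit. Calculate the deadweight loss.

$28.07 thousand

Competitive equilibrium: 26.4 − 0.75q = 9.6 + 0.39q → q* = 14.7368, p* = 15.3474.
The subsidy lowers effective supply by 8: p = 1.6 + 0.39q.
New quantity: 26.4 − 0.75q = 1.6 + 0.39q → q' = 21.7544.
Overproduction Δq = 21.7544 − 14.7368 = 7.0176; wedge = subsidy = 8.
The triangle = ½ × 7.0176 × 8 = $28.07 thousand.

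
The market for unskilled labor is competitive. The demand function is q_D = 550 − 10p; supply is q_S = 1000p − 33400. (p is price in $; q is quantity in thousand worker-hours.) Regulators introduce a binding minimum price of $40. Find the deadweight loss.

In inverse form: demand p = 55 − 0.1q, supply p = 33.4 + 0.001q.
Competitive equilibrium: 55 − 0.1q = 33.4 + 0.001q → q* = 213.8614, p* = 33.6139.
At the floor p = 40, quantity demanded = (55 − 40)/0.1 = 150.
Sellers' marginal cost at q' = 150: 33.4 + 0.001·150 = 33.55.
Δq = 213.8614 − 150 = 63.8614; wedge = 40 − 33.55 = 6.45.
Deadweight loss = ½ × 63.8614 × 6.45 = $205.95 thousand.

$205.95 thousand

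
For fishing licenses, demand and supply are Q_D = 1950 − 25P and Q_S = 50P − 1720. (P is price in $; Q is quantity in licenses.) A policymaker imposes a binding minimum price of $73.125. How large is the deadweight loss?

$10973.19

In inverse form: demand P = 78 − 0.04Q, supply P = 34.4 + 0.02Q.
Competitive equilibrium: 78 − 0.04Q = 34.4 + 0.02Q → Q* = 726.6667, P* = 48.9333.
At the floor P = 73.125, quantity demanded = (78 − 73.125)/0.04 = 121.875.
Sellers' marginal cost at Q' = 121.875: 34.4 + 0.02·121.875 = 36.8375.
ΔQ = 726.6667 − 121.875 = 604.7917; wedge = 73.125 − 36.8375 = 36.2875.
DWL = ½ × 604.7917 × 36.2875 = $10973.19.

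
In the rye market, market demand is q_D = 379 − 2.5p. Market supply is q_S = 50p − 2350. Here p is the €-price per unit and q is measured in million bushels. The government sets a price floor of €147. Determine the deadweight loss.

€11850.06 million

In inverse form: demand p = 151.6 − 0.4q, supply p = 47 + 0.02q.
Competitive equilibrium: 151.6 − 0.4q = 47 + 0.02q → q* = 249.0476, p* = 51.981.
At the floor p = 147, quantity demanded = (151.6 − 147)/0.4 = 11.5.
Sellers' marginal cost at q' = 11.5: 47 + 0.02·11.5 = 47.23.
Δq = 249.0476 − 11.5 = 237.5476; wedge = 147 − 47.23 = 99.77.
Deadweight loss = ½ × 237.5476 × 99.77 = €11850.06 million.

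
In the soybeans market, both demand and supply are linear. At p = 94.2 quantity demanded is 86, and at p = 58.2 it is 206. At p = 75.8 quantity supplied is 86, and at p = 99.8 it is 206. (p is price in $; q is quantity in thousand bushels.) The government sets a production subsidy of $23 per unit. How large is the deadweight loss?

Demand slope = (58.2 − 94.2)/(206 − 86) = −0.3, so p = 120 − 0.3q.
Supply slope = (99.8 − 75.8)/(206 − 86) = 0.2, so p = 58.6 + 0.2q.
Competitive equilibrium: 120 − 0.3q = 58.6 + 0.2q → q* = 122.8, p* = 83.16.
The subsidy lowers effective supply by 23: p = 35.6 + 0.2q.
New quantity: 120 − 0.3q = 35.6 + 0.2q → q' = 168.8.
Overproduction Δq = 168.8 − 122.8 = 46; wedge = subsidy = 23.
DWL = ½ × 46 × 23 = $529 thousand.

$529 thousand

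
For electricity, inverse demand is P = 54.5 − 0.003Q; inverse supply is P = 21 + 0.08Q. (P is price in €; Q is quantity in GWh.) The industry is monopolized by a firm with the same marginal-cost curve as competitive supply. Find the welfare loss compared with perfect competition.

Competitive equilibrium: 54.5 − 0.003Q = 21 + 0.08Q → Q* = 403.6145, P* = 53.2892.
Marginal revenue: MR = 54.5 − 0.006Q. Set MR = MC: 54.5 − 0.006Q = 21 + 0.08Q → Q_m = 389.5349.
Price P_m = 54.5 − 0.003·389.5349 = 53.3314; MC(Q_m) = 21 + 0.08·389.5349 = 52.1628.
Competitive Q* = 403.6145, so ΔQ = 14.0796; wedge = 53.3314 − 52.1628 = 1.1686.
Welfare loss = ½ × 14.0796 × 1.1686 = €8.23.

€8.23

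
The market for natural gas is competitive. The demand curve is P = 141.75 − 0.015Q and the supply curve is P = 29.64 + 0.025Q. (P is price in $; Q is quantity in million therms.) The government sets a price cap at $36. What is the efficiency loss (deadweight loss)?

Competitive equilibrium: 141.75 − 0.015Q = 29.64 + 0.025Q → Q* = 2802.75, P* = 99.7088.
At the ceiling P = 36, quantity supplied = (36 − 29.64)/0.025 = 254.4.
Willingness to pay at Q' = 254.4: 141.75 − 0.015·254.4 = 137.934.
ΔQ = 2802.75 − 254.4 = 2548.35; wedge = 137.934 − 36 = 101.934.
Welfare loss = ½ × 2548.35 × 101.934 = $129881.75 million.

$129881.75 million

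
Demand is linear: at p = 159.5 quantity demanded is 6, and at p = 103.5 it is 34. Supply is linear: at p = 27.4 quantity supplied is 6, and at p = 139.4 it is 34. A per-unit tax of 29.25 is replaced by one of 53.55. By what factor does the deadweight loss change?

3.352

Demand slope = (103.5 − 159.5)/(34 − 6) = −2, so p = 171.5 − 2q.
Supply slope = (139.4 − 27.4)/(34 − 6) = 4, so p = 3.4 + 4q.
Competitive equilibrium: 171.5 − 2q = 3.4 + 4q → q* = 28.0167, p* = 115.4667.
For a per-unit tax t: Δq = t/6, so DWL = ½·t·(t/6) = t²/12.
At t = 29.25: DWL = 71.297. At t = 53.55: DWL = 238.967.
Ratio = (53.55/29.25)² = 3.352.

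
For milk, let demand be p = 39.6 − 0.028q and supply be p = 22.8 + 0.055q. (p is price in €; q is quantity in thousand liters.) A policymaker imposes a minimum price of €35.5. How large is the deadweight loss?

€130.06 thousand

Competitive equilibrium: 39.6 − 0.028q = 22.8 + 0.055q → q* = 202.4096, p* = 33.9325.
At the floor p = 35.5, quantity demanded = (39.6 − 35.5)/0.028 = 146.4286.
Sellers' marginal cost at q' = 146.4286: 22.8 + 0.055·146.4286 = 30.8536.
Δq = 202.4096 − 146.4286 = 55.981; wedge = 35.5 − 30.8536 = 4.6464.
Deadweight loss = ½ × 55.981 × 4.6464 = €130.06 thousand.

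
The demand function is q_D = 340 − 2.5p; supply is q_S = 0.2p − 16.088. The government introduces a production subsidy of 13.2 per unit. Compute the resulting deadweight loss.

16.13

In inverse form: demand p = 136 − 0.4q, supply p = 80.44 + 5q.
Competitive equilibrium: 136 − 0.4q = 80.44 + 5q → q* = 10.2889, p* = 131.8844.
The subsidy lowers effective supply by 13.2: p = 67.24 + 5q.
New quantity: 136 − 0.4q = 67.24 + 5q → q' = 12.7333.
Overproduction Δq = 12.7333 − 10.2889 = 2.4444; wedge = subsidy = 13.2.
Deadweight loss = ½ × 2.4444 × 13.2 = 16.13.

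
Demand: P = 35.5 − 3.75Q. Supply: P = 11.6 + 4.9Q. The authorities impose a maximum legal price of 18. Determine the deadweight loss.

9.18

Competitive equilibrium: 35.5 − 3.75Q = 11.6 + 4.9Q → Q* = 2.763, P* = 25.1387.
At the ceiling P = 18, quantity supplied = (18 − 11.6)/4.9 = 1.3061.
Willingness to pay at Q' = 1.3061: 35.5 − 3.75·1.3061 = 30.6021.
ΔQ = 2.763 − 1.3061 = 1.4569; wedge = 30.6021 − 18 = 12.6021.
Deadweight loss = ½ × 1.4569 × 12.6021 = 9.18.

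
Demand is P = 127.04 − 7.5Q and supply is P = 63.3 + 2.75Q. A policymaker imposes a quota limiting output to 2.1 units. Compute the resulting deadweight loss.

Competitive equilibrium: 127.04 − 7.5Q = 63.3 + 2.75Q → Q* = 6.2185, P* = 80.401.
At Q = 2.1: demand price = 127.04 − 7.5·2.1 = 111.29; supply price = 63.3 + 2.75·2.1 = 69.075.
ΔQ = 6.2185 − 2.1 = 4.1185; wedge = 111.29 − 69.075 = 42.215.
Deadweight loss = ½ × 4.1185 × 42.215 = 86.93.

86.93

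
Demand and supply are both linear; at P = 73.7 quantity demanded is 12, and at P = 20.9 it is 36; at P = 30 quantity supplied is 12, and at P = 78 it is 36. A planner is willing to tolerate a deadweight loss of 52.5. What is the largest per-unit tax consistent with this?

21

Demand slope = (20.9 − 73.7)/(36 − 12) = −2.2, so P = 100.1 − 2.2Q.
Supply slope = (78 − 30)/(36 − 12) = 2, so P = 6 + 2Q.
Competitive equilibrium: 100.1 − 2.2Q = 6 + 2Q → Q* = 22.4048, P* = 50.8095.
A tax t gives ΔQ = t/4.2 and wedge t, so DWL = t²/8.4.
t²/8.4 = 52.5 → t² = 441 → t = 21.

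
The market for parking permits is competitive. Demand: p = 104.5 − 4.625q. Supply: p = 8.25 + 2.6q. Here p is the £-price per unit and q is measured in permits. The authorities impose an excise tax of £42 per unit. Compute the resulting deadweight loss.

Competitive equilibrium: 104.5 − 4.625q = 8.25 + 2.6q → q* = 13.3218, p* = 42.8867.
With the tax, the buyer price exceeds the seller price by 42: (104.5 − 4.625q) − (8.25 + 2.6q) = 42 → q' = 7.5087.
Δq = 13.3218 − 7.5087 = 5.8131; the wedge equals the tax, 42.
The triangle = ½ × 5.8131 × 42 = £122.08.

£122.08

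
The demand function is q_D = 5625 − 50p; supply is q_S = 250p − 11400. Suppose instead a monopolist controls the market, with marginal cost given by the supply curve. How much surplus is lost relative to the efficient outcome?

19264.85

In inverse form: demand p = 112.5 − 0.02q, supply p = 45.6 + 0.004q.
Competitive equilibrium: 112.5 − 0.02q = 45.6 + 0.004q → q* = 2787.5, p* = 56.75.
Marginal revenue: MR = 112.5 − 0.04q. Set MR = MC: 112.5 − 0.04q = 45.6 + 0.004q → q_m = 1520.45455.
Price p_m = 112.5 − 0.02·1520.45455 = 82.09091; MC(q_m) = 45.6 + 0.004·1520.45455 = 51.68182.
Competitive q* = 2787.5, so Δq = 1267.04545; wedge = 82.09091 − 51.68182 = 30.40909.
DWL = ½ × 1267.04545 × 30.40909 = 19264.85.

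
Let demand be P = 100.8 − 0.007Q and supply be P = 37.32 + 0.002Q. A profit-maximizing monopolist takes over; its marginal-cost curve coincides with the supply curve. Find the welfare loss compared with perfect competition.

Competitive equilibrium: 100.8 − 0.007Q = 37.32 + 0.002Q → Q* = 7053.3333, P* = 51.4267.
Marginal revenue: MR = 100.8 − 0.014Q. Set MR = MC: 100.8 − 0.014Q = 37.32 + 0.002Q → Q_m = 3967.5.
Price P_m = 100.8 − 0.007·3967.5 = 73.0275; MC(Q_m) = 37.32 + 0.002·3967.5 = 45.255.
Competitive Q* = 7053.3333, so ΔQ = 3085.8333; wedge = 73.0275 − 45.255 = 27.7725.
DWL = ½ × 3085.8333 × 27.7725 = 42850.65.

42850.65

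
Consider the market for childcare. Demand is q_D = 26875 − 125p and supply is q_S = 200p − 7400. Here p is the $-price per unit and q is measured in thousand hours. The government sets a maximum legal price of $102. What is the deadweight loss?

In inverse form: demand p = 215 − 0.008q, supply p = 37 + 0.005q.
Competitive equilibrium: 215 − 0.008q = 37 + 0.005q → q* = 13692.3077, p* = 105.4615.
At the ceiling p = 102, quantity supplied = (102 − 37)/0.005 = 13000.
Willingness to pay at q' = 13000: 215 − 0.008·13000 = 111.
Δq = 13692.3077 − 13000 = 692.3077; wedge = 111 − 102 = 9.
The triangle = ½ × 692.3077 × 9 = $3115.38 thousand.

$3115.38 thousand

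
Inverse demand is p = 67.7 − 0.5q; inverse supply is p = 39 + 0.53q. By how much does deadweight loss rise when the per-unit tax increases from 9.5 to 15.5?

72.82

Competitive equilibrium: 67.7 − 0.5q = 39 + 0.53q → q* = 27.8641, p* = 53.768.
For a per-unit tax t: Δq = t/1.03, so DWL = ½·t·(t/1.03) = t²/2.06.
At t = 9.5: DWL = 43.811. At t = 15.5: DWL = 116.626.
Increase = 116.626 − 43.811 = 72.82.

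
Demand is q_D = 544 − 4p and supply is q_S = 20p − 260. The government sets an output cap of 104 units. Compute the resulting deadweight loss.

14045.40

In inverse form: demand p = 136 − 0.25q, supply p = 13 + 0.05q.
Competitive equilibrium: 136 − 0.25q = 13 + 0.05q → q* = 410, p* = 33.5.
At q = 104: demand price = 136 − 0.25·104 = 110; supply price = 13 + 0.05·104 = 18.2.
Δq = 410 − 104 = 306; wedge = 110 − 18.2 = 91.8.
Welfare loss = ½ × 306 × 91.8 = 14045.40.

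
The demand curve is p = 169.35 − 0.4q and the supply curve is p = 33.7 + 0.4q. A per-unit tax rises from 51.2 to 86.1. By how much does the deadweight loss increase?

2994.86

Competitive equilibrium: 169.35 − 0.4q = 33.7 + 0.4q → q* = 169.5625, p* = 101.525.
For a per-unit tax t: Δq = t/0.8, so DWL = ½·t·(t/0.8) = t²/1.6.
At t = 51.2: DWL = 1638.4. At t = 86.1: DWL = 4633.256.
Increase = 4633.256 − 1638.4 = 2994.86.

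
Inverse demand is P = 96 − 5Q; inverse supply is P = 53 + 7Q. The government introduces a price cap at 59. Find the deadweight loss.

44.59

Competitive equilibrium: 96 − 5Q = 53 + 7Q → Q* = 3.5833, P* = 78.0833.
At the ceiling P = 59, quantity supplied = (59 − 53)/7 = 0.8571.
Willingness to pay at Q' = 0.8571: 96 − 5·0.8571 = 91.7145.
ΔQ = 3.5833 − 0.8571 = 2.7262; wedge = 91.7145 − 59 = 32.7145.
DWL = ½ × 2.7262 × 32.7145 = 44.59.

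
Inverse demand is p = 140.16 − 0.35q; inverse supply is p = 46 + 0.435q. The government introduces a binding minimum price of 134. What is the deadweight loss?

4111.57

Competitive equilibrium: 140.16 − 0.35q = 46 + 0.435q → q* = 119.94904, p* = 98.17783.
At the floor p = 134, quantity demanded = (140.16 − 134)/0.35 = 17.6.
Sellers' marginal cost at q' = 17.6: 46 + 0.435·17.6 = 53.656.
Δq = 119.94904 − 17.6 = 102.34904; wedge = 134 − 53.656 = 80.344.
Welfare loss = ½ × 102.34904 × 80.344 = 4111.57.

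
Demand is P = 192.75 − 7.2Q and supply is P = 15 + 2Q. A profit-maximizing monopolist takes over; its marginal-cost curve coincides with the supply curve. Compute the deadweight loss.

330.96

Competitive equilibrium: 192.75 − 7.2Q = 15 + 2Q → Q* = 19.32065, P* = 53.6413.
Marginal revenue: MR = 192.75 − 14.4Q. Set MR = MC: 192.75 − 14.4Q = 15 + 2Q → Q_m = 10.83841.
Price P_m = 192.75 − 7.2·10.83841 = 114.71345; MC(Q_m) = 15 + 2·10.83841 = 36.67682.
Competitive Q* = 19.32065, so ΔQ = 8.48224; wedge = 114.71345 − 36.67682 = 78.03663.
Welfare loss = ½ × 8.48224 × 78.03663 = 330.96.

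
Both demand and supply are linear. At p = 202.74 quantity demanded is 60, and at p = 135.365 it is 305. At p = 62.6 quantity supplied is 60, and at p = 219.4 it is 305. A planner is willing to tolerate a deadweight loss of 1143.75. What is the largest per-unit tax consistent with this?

45.75

Demand slope = (135.365 − 202.74)/(305 − 60) = −0.275, so p = 219.24 − 0.275q.
Supply slope = (219.4 − 62.6)/(305 − 60) = 0.64, so p = 24.2 + 0.64q.
Competitive equilibrium: 219.24 − 0.275q = 24.2 + 0.64q → q* = 213.1585, p* = 160.6214.
A tax t gives Δq = t/0.915 and wedge t, so DWL = t²/1.83.
t²/1.83 = 1143.75 → t² = 2093.0625 → t = 45.75.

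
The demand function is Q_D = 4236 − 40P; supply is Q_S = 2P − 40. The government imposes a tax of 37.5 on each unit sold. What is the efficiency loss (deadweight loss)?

1339.29

In inverse form: demand P = 105.9 − 0.025Q, supply P = 20 + 0.5Q.
Competitive equilibrium: 105.9 − 0.025Q = 20 + 0.5Q → Q* = 163.61905, P* = 101.80952.
With the tax, the buyer price exceeds the seller price by 37.5: (105.9 − 0.025Q) − (20 + 0.5Q) = 37.5 → Q' = 92.19048.
ΔQ = 163.61905 − 92.19048 = 71.42857; the wedge equals the tax, 37.5.
DWL = ½ × 71.42857 × 37.5 = 1339.29.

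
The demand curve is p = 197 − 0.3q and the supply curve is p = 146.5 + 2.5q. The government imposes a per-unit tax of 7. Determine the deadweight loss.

Competitive equilibrium: 197 − 0.3q = 146.5 + 2.5q → q* = 18.0357, p* = 191.5893.
With the tax, the buyer price exceeds the seller price by 7: (197 − 0.3q) − (146.5 + 2.5q) = 7 → q' = 15.5357.
Δq = 18.0357 − 15.5357 = 2.5; the wedge equals the tax, 7.
DWL = ½ × 2.5 × 7 = 8.75.

8.75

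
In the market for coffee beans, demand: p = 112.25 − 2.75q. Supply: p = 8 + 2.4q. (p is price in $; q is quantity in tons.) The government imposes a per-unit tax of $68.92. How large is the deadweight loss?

$461.16

Competitive equilibrium: 112.25 − 2.75q = 8 + 2.4q → q* = 20.2427, p* = 56.5825.
With the tax, the buyer price exceeds the seller price by 68.92: (112.25 − 2.75q) − (8 + 2.4q) = 68.92 → q' = 6.8602.
Δq = 20.2427 − 6.8602 = 13.3825; the wedge equals the tax, 68.92.
The triangle = ½ × 13.3825 × 68.92 = $461.16.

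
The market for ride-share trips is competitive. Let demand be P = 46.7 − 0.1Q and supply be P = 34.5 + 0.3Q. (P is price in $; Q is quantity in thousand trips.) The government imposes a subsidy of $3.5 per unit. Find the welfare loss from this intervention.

$15.31 thousand

Competitive equilibrium: 46.7 − 0.1Q = 34.5 + 0.3Q → Q* = 30.5, P* = 43.65.
The subsidy lowers effective supply by 3.5: P = 31 + 0.3Q.
New quantity: 46.7 − 0.1Q = 31 + 0.3Q → Q' = 39.25.
Overproduction ΔQ = 39.25 − 30.5 = 8.75; wedge = subsidy = 3.5.
Deadweight loss = ½ × 8.75 × 3.5 = $15.31 thousand.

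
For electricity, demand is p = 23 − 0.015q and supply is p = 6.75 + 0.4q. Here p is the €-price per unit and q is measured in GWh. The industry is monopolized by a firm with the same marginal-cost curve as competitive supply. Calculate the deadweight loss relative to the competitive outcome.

Competitive equilibrium: 23 − 0.015q = 6.75 + 0.4q → q* = 39.1566, p* = 22.4127.
Marginal revenue: MR = 23 − 0.03q. Set MR = MC: 23 − 0.03q = 6.75 + 0.4q → q_m = 37.7907.
Price p_m = 23 − 0.015·37.7907 = 22.4331; MC(q_m) = 6.75 + 0.4·37.7907 = 21.8663.
Competitive q* = 39.1566, so Δq = 1.3659; wedge = 22.4331 − 21.8663 = 0.5668.
DWL = ½ × 1.3659 × 0.5668 = €0.39.

€0.39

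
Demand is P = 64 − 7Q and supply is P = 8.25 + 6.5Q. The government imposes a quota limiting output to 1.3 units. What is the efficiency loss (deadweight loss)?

54.05

Competitive equilibrium: 64 − 7Q = 8.25 + 6.5Q → Q* = 4.1296, P* = 35.0926.
At Q = 1.3: demand price = 64 − 7·1.3 = 54.9; supply price = 8.25 + 6.5·1.3 = 16.7.
ΔQ = 4.1296 − 1.3 = 2.8296; wedge = 54.9 − 16.7 = 38.2.
Welfare loss = ½ × 2.8296 × 38.2 = 54.05.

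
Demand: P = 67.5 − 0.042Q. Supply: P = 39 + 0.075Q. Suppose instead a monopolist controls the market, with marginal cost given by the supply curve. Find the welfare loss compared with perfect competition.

Competitive equilibrium: 67.5 − 0.042Q = 39 + 0.075Q → Q* = 243.5897, P* = 57.2692.
Marginal revenue: MR = 67.5 − 0.084Q. Set MR = MC: 67.5 − 0.084Q = 39 + 0.075Q → Q_m = 179.2453.
Price P_m = 67.5 − 0.042·179.2453 = 59.9717; MC(Q_m) = 39 + 0.075·179.2453 = 52.4434.
Competitive Q* = 243.5897, so ΔQ = 64.3444; wedge = 59.9717 − 52.4434 = 7.5283.
DWL = ½ × 64.3444 × 7.5283 = 242.20.

242.20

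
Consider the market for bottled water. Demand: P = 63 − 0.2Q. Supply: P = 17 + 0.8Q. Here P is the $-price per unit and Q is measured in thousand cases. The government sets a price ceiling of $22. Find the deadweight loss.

$790.03 thousand

Competitive equilibrium: 63 − 0.2Q = 17 + 0.8Q → Q* = 46, P* = 53.8.
At the ceiling P = 22, quantity supplied = (22 − 17)/0.8 = 6.25.
Willingness to pay at Q' = 6.25: 63 − 0.2·6.25 = 61.75.
ΔQ = 46 − 6.25 = 39.75; wedge = 61.75 − 22 = 39.75.
DWL = ½ × 39.75 × 39.75 = $790.03 thousand.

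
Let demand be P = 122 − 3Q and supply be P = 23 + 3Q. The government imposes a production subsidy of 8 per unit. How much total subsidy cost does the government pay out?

142.67

Competitive equilibrium: 122 − 3Q = 23 + 3Q → Q* = 16.5, P* = 72.5.
The subsidy lowers effective supply by 8: P = 15 + 3Q.
New quantity: 122 − 3Q = 15 + 3Q → Q' = 17.8333.
Total subsidy cost = 8 × 17.8333 = 142.67.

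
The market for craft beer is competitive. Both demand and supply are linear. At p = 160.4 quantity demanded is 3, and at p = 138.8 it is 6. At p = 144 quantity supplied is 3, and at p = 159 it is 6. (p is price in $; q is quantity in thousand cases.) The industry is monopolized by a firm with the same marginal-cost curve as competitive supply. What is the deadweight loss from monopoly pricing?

$15.86 thousand

Demand slope = (138.8 − 160.4)/(6 − 3) = −7.2, so p = 182 − 7.2q.
Supply slope = (159 − 144)/(6 − 3) = 5, so p = 129 + 5q.
Competitive equilibrium: 182 − 7.2q = 129 + 5q → q* = 4.3443, p* = 150.7213.
Marginal revenue: MR = 182 − 14.4q. Set MR = MC: 182 − 14.4q = 129 + 5q → q_m = 2.732.
Price p_m = 182 − 7.2·2.732 = 162.3296; MC(q_m) = 129 + 5·2.732 = 142.66.
Competitive q* = 4.3443, so Δq = 1.6123; wedge = 162.3296 − 142.66 = 19.6696.
The triangle = ½ × 1.6123 × 19.6696 = $15.86 thousand.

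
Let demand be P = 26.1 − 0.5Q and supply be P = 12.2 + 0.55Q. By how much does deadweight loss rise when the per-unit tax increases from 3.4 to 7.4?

20.57

Competitive equilibrium: 26.1 − 0.5Q = 12.2 + 0.55Q → Q* = 13.2381, P* = 19.481.
For a per-unit tax t: ΔQ = t/1.05, so DWL = ½·t·(t/1.05) = t²/2.1.
At t = 3.4: DWL = 5.505. At t = 7.4: DWL = 26.076.
Increase = 26.076 − 5.505 = 20.57.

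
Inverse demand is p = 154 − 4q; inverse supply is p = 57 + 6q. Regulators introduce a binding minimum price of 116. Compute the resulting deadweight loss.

0.20

Competitive equilibrium: 154 − 4q = 57 + 6q → q* = 9.7, p* = 115.2.
At the floor p = 116, quantity demanded = (154 − 116)/4 = 9.5.
Sellers' marginal cost at q' = 9.5: 57 + 6·9.5 = 114.
Δq = 9.7 − 9.5 = 0.2; wedge = 116 − 114 = 2.
The triangle = ½ × 0.2 × 2 = 0.20.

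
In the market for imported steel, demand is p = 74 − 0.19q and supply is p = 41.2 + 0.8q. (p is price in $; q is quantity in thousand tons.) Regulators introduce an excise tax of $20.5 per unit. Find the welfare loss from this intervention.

Competitive equilibrium: 74 − 0.19q = 41.2 + 0.8q → q* = 33.1313, p* = 67.7051.
With the tax, the buyer price exceeds the seller price by 20.5: (74 − 0.19q) − (41.2 + 0.8q) = 20.5 → q' = 12.4242.
Δq = 33.1313 − 12.4242 = 20.7071; the wedge equals the tax, 20.5.
DWL = ½ × 20.7071 × 20.5 = $212.25 thousand.

$212.25 thousand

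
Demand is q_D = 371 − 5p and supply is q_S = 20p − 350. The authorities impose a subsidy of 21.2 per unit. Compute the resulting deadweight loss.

898.88

In inverse form: demand p = 74.2 − 0.2q, supply p = 17.5 + 0.05q.
Competitive equilibrium: 74.2 − 0.2q = 17.5 + 0.05q → q* = 226.8, p* = 28.84.
The subsidy lowers effective supply by 21.2: p = 0.05q − 3.7.
New quantity: 74.2 − 0.2q = 0.05q − 3.7 → q' = 311.6.
Overproduction Δq = 311.6 − 226.8 = 84.8; wedge = subsidy = 21.2.
The triangle = ½ × 84.8 × 21.2 = 898.88.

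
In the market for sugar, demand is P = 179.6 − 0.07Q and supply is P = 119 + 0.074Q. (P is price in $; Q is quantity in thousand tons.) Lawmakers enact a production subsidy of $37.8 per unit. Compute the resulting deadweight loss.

Competitive equilibrium: 179.6 − 0.07Q = 119 + 0.074Q → Q* = 420.8333, P* = 150.1417.
The subsidy lowers effective supply by 37.8: P = 81.2 + 0.074Q.
New quantity: 179.6 − 0.07Q = 81.2 + 0.074Q → Q' = 683.3333.
Overproduction ΔQ = 683.3333 − 420.8333 = 262.5; wedge = subsidy = 37.8.
DWL = ½ × 262.5 × 37.8 = $4961.25 thousand.

$4961.25 thousand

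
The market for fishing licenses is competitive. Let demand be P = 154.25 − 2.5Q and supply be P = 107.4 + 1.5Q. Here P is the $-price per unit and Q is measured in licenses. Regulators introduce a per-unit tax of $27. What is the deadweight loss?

$91.125

Competitive equilibrium: 154.25 − 2.5Q = 107.4 + 1.5Q → Q* = 11.7125, P* = 124.9688.
With the tax, the buyer price exceeds the seller price by 27: (154.25 − 2.5Q) − (107.4 + 1.5Q) = 27 → Q' = 4.9625.
ΔQ = 11.7125 − 4.9625 = 6.75; the wedge equals the tax, 27.
Deadweight loss = ½ × 6.75 × 27 = $91.125.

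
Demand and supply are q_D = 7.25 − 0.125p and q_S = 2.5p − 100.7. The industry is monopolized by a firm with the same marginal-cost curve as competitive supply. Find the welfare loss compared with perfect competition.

4.45

In inverse form: demand p = 58 − 8q, supply p = 40.28 + 0.4q.
Competitive equilibrium: 58 − 8q = 40.28 + 0.4q → q* = 2.1095, p* = 41.1238.
Marginal revenue: MR = 58 − 16q. Set MR = MC: 58 − 16q = 40.28 + 0.4q → q_m = 1.0805.
Price p_m = 58 − 8·1.0805 = 49.356; MC(q_m) = 40.28 + 0.4·1.0805 = 40.7122.
Competitive q* = 2.1095, so Δq = 1.029; wedge = 49.356 − 40.7122 = 8.6438.
The triangle = ½ × 1.029 × 8.6438 = 4.45.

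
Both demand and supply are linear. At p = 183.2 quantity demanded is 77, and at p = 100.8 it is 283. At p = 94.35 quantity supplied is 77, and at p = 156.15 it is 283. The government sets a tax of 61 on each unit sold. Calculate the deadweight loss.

Demand slope = (100.8 − 183.2)/(283 − 77) = −0.4, so p = 214 − 0.4q.
Supply slope = (156.15 − 94.35)/(283 − 77) = 0.3, so p = 71.25 + 0.3q.
Competitive equilibrium: 214 − 0.4q = 71.25 + 0.3q → q* = 203.9286, p* = 132.4286.
With the tax, the buyer price exceeds the seller price by 61: (214 − 0.4q) − (71.25 + 0.3q) = 61 → q' = 116.7857.
Δq = 203.9286 − 116.7857 = 87.1429; the wedge equals the tax, 61.
DWL = ½ × 87.1429 × 61 = 2657.86.

2657.86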